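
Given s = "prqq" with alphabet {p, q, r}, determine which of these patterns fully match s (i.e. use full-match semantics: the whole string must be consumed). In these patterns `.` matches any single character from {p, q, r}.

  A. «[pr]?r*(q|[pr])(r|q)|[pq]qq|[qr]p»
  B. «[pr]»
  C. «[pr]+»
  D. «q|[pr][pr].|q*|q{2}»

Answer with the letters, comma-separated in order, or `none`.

A

A → match
B → no match
C → no match
D → no match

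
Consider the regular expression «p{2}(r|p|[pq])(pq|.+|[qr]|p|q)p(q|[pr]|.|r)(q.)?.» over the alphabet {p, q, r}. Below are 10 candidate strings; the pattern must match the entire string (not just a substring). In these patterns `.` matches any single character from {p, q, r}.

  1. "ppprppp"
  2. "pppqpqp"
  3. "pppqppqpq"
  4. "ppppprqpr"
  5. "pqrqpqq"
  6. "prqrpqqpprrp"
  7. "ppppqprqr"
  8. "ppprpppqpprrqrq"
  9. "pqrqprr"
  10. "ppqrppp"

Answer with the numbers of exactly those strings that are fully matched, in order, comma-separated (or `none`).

1, 2, 3, 4, 10

1. "ppprppp" → match
2. "pppqpqp" → match
3. "pppqppqpq" → match
4. "ppppprqpr" → match
5. "pqrqpqq" → no match
6. "prqrpqqpprrp" → no match
7. "ppppqprqr" → no match
8 → no match
9. "pqrqprr" → no match
10. "ppqrppp" → match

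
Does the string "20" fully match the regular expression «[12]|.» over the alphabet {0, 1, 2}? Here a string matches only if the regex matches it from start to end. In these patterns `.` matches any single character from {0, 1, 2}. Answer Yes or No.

No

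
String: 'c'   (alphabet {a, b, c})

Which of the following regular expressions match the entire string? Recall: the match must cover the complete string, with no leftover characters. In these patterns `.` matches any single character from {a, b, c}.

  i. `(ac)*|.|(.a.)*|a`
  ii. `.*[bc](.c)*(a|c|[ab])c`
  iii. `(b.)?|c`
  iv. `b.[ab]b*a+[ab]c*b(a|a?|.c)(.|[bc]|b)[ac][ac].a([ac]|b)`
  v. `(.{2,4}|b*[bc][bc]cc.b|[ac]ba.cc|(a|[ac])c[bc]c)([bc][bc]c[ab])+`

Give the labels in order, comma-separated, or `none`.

i → match
ii → no match
iii → match
iv → no match — must start with 'b'
v → no match

i, iii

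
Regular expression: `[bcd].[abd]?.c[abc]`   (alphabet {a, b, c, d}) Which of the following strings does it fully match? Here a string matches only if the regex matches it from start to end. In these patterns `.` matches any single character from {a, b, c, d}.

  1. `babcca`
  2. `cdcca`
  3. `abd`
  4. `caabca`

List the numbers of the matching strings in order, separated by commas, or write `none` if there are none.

1, 2, 4

1. `babcca` → match
2. `cdcca` → match
3. `abd` → no match
4. `caabca` → match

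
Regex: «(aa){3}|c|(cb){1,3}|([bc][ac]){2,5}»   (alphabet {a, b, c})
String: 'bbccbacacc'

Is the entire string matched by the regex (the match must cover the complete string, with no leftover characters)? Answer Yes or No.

No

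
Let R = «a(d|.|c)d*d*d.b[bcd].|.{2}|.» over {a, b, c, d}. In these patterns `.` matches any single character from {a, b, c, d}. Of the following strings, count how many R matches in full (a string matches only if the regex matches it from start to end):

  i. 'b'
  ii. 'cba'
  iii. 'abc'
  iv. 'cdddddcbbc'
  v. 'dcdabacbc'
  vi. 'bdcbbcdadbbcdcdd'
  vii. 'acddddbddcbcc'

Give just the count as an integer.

1

i → match
ii → no match
iii → no match
iv → no match
v → no match
vi → no match
vii → no match
Total matched: 1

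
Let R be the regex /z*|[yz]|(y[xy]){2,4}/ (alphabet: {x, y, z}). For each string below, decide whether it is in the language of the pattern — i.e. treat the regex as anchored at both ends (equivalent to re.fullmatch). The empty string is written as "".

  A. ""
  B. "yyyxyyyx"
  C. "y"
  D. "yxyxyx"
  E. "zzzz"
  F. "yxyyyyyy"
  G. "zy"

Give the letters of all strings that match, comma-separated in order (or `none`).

A, B, C, D, E, F

A → match
B → match
C → match
D → match
E → match
F → match
G → no match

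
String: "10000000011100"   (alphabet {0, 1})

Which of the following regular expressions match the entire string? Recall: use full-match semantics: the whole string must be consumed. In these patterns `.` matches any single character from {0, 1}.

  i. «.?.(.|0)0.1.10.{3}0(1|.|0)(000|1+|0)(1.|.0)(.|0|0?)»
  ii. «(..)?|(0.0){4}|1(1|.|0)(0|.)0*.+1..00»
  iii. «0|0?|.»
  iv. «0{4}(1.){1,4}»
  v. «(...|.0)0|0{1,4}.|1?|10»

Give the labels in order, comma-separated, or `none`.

i → no match
ii → match
iii → no match
iv → no match — must start with "0"
v → no match

ii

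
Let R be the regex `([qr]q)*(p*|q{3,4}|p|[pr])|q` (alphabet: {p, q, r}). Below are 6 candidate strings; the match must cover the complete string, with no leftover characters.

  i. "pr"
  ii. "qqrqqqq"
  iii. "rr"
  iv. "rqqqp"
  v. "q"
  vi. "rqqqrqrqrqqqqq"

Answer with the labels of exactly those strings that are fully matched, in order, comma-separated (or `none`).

i → no match
ii → match
iii → no match
iv → match
v → match
vi → match

ii, iv, v, vi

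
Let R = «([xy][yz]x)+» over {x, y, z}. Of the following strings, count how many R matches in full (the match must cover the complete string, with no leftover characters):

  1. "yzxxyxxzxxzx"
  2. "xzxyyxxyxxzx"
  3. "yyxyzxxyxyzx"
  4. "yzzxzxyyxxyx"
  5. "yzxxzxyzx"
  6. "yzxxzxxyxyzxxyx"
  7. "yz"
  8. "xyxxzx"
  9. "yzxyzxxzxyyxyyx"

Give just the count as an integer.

1. "yzxxyxxzxxzx" → match
2. "xzxyyxxyxxzx" → match
3. "yyxyzxxyxyzx" → match
4. "yzzxzxyyxxyx" → no match
5. "yzxxzxyzx" → match
6 → match
7. "yz" → no match — must end with "x"
8. "xyxxzx" → match
9 → match
Total matched: 7

7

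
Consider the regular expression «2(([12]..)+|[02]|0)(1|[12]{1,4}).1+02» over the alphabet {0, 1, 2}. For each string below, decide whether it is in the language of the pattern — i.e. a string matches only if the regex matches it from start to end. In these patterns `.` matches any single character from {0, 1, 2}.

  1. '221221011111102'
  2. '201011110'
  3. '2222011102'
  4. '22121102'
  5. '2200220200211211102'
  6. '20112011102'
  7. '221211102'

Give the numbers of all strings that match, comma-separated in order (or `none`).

1, 3, 4, 5, 6, 7

1 → match
2. '201011110' → no match — must end with '102'
3. '2222011102' → match
4. '22121102' → match
5 → match
6. '20112011102' → match
7. '221211102' → match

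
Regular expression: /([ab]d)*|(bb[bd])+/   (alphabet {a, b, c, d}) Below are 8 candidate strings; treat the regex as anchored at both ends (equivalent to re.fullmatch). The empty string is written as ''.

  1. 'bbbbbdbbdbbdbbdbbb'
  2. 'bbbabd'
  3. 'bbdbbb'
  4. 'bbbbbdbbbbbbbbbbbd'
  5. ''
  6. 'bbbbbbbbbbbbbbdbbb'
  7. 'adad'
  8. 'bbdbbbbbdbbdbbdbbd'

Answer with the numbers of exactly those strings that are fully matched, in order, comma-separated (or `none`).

1, 3, 4, 5, 6, 7, 8

1 → match
2 → no match
3 → match
4 → match
5 → match
6 → match
7 → match
8 → match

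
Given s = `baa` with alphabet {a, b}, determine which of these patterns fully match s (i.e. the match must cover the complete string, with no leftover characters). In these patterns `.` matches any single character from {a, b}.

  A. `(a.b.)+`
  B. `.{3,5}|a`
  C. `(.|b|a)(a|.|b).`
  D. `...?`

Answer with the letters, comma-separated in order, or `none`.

B, C, D

A → no match — must start with `a`
B → match
C → match
D → match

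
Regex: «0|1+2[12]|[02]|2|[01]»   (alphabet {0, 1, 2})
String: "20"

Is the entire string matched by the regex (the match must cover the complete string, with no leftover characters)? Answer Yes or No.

No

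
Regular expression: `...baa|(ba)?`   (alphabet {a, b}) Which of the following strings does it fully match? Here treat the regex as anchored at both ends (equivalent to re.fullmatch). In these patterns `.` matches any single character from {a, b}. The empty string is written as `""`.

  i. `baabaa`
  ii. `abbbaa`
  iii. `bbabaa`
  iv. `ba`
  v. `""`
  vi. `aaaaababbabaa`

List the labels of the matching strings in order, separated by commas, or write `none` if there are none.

i, ii, iii, iv, v

i → match
ii → match
iii → match
iv → match
v → match
vi → no match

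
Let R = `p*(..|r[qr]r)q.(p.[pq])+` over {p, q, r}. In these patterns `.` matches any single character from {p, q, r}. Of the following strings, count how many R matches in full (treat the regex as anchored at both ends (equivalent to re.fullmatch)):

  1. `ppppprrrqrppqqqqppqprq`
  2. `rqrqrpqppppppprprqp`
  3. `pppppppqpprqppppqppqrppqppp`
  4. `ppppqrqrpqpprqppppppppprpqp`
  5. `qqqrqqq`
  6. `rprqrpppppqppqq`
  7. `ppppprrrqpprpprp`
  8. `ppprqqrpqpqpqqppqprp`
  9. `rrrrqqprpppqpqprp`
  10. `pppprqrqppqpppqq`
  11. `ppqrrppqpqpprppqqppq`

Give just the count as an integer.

1 → no match
2 → no match
3 → no match
4 → no match
5 → no match
6 → no match
7 → match
8 → no match
9 → no match
10 → no match
11 → no match
Total matched: 1

1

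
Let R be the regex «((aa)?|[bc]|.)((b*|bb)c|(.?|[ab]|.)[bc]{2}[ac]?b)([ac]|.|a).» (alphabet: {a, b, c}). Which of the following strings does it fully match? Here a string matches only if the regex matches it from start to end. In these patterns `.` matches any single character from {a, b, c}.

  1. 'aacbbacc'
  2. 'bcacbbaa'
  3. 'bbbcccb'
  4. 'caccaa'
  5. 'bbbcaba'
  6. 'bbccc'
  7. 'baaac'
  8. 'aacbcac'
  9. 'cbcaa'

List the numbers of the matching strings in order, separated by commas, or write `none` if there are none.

1 → no match
2 → no match
3 → no match
4 → no match
5 → no match
6 → match
7 → no match
8 → no match
9 → match

6, 9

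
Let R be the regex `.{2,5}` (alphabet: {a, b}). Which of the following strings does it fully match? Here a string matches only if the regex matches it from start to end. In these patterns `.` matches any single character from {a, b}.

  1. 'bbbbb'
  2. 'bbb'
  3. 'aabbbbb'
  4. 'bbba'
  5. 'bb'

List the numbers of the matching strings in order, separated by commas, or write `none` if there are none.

1 → match
2 → match
3 → no match
4 → match
5 → match

1, 2, 4, 5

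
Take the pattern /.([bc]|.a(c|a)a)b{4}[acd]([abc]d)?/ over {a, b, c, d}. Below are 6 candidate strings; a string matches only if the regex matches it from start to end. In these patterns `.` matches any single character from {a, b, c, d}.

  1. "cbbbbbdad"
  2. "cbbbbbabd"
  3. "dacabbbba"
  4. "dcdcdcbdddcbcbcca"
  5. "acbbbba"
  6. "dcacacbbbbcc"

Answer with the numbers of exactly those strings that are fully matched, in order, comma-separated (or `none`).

1 → match
2 → match
3 → no match
4 → no match
5 → match
6 → no match

1, 2, 5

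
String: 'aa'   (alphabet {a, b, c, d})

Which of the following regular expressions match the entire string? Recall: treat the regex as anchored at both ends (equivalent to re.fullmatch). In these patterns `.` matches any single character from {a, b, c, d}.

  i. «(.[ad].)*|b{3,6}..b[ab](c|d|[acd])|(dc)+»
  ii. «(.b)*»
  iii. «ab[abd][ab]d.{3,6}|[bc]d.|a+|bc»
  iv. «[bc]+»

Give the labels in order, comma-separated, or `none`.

iii

i → no match
ii → no match
iii → match
iv → no match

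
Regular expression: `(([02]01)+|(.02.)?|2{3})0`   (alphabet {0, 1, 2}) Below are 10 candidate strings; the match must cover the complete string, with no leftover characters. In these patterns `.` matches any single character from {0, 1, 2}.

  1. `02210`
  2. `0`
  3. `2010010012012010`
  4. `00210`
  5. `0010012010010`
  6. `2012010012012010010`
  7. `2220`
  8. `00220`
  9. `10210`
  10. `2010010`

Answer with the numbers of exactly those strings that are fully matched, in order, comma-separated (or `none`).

2, 3, 4, 5, 6, 7, 8, 9, 10

1. `02210` → no match
2. `0` → match
3 → match
4. `00210` → match
5 → match
6 → match
7. `2220` → match
8. `00220` → match
9. `10210` → match
10. `2010010` → match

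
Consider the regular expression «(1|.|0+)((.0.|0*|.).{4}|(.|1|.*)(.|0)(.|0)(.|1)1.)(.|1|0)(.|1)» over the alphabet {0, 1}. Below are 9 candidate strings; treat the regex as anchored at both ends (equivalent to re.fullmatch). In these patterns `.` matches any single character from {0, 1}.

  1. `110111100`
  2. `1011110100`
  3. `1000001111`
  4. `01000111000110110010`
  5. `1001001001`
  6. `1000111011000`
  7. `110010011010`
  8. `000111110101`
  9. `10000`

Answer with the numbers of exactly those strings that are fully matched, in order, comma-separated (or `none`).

1, 3, 5, 6, 7

1 → match
2 → no match
3 → match
4 → no match
5 → match
6 → match
7 → match
8 → no match
9 → no match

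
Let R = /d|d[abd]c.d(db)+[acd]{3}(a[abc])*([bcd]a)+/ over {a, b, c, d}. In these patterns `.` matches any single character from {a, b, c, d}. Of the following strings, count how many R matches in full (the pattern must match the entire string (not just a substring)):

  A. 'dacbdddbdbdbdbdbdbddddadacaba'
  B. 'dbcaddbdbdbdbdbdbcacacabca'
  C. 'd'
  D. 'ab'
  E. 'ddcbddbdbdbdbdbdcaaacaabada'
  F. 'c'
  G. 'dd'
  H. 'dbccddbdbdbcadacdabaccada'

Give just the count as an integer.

2

A → no match
B → match
C → match
D → no match — must start with 'd'
E → no match
F → no match — must start with 'd'
G → no match
H → no match
Total matched: 2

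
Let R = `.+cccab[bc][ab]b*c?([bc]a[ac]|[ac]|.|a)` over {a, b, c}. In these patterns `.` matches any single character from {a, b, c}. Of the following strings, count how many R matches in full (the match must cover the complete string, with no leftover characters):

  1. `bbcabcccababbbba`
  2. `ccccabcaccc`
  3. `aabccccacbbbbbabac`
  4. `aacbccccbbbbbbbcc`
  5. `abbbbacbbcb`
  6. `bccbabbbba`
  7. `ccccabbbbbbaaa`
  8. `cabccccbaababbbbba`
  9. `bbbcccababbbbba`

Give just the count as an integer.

1 → no match
2. `ccccabcaccc` → no match
3 → no match
4 → no match
5. `abbbbacbbcb` → no match
6. `bccbabbbba` → no match
7 → no match
8 → no match
9 → no match
Total matched: 0

0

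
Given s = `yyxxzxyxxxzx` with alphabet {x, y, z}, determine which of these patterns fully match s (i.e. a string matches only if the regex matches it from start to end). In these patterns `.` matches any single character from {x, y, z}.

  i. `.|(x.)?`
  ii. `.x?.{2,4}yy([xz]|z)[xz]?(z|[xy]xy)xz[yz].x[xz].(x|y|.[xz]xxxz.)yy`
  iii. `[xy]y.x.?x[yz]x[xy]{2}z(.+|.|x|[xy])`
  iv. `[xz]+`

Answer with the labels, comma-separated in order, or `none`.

i → no match
ii → no match — must end with `yy`
iii → match
iv → no match

iii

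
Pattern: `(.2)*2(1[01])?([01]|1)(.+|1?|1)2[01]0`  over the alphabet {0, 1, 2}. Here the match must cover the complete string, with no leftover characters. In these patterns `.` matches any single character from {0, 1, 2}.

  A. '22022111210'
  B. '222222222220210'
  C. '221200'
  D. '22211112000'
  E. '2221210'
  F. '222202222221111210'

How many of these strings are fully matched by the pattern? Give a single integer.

4

A → match
B → match
C → no match
D → no match
E → match
F → match
Total matched: 4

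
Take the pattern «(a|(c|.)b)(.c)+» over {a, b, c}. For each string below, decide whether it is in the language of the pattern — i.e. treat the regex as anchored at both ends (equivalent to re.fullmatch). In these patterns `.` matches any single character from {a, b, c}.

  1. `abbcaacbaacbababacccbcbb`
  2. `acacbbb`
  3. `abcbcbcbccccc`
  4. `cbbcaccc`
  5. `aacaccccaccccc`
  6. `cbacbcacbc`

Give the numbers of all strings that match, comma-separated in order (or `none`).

3, 4, 6

1 → no match — must end with `c`
2 → no match — must end with `c`
3 → match
4 → match
5 → no match
6 → match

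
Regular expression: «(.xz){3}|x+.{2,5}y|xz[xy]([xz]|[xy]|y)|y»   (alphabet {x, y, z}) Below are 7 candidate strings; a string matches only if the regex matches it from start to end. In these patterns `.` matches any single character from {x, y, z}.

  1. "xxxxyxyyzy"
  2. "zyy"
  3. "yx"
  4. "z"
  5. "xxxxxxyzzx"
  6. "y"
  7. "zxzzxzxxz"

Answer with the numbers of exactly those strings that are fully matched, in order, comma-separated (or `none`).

1 → match
2 → no match
3 → no match
4 → no match
5 → no match
6 → match
7 → match

1, 6, 7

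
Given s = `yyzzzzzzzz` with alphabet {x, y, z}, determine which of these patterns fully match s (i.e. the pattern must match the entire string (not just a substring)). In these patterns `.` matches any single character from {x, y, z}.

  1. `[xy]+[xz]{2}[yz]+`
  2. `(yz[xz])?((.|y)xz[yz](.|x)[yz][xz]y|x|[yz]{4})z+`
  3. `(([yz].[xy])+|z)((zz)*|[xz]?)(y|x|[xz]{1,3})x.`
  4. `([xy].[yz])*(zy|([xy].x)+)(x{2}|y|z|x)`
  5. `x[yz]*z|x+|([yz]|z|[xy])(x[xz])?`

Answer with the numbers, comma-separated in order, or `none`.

1, 2

1 → match
2 → match
3 → no match
4 → no match
5 → no match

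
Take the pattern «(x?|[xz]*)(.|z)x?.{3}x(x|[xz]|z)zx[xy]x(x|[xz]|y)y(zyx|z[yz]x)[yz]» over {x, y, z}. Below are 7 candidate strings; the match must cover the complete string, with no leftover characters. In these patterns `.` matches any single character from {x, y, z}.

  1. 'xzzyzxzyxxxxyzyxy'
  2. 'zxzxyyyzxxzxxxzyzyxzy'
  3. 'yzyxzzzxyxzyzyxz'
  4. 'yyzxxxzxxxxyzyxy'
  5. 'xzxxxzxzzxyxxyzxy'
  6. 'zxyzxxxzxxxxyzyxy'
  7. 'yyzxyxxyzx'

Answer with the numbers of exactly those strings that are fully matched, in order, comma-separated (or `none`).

1 → no match
2 → no match
3 → no match
4 → match
5 → no match
6 → match
7 → no match

4, 6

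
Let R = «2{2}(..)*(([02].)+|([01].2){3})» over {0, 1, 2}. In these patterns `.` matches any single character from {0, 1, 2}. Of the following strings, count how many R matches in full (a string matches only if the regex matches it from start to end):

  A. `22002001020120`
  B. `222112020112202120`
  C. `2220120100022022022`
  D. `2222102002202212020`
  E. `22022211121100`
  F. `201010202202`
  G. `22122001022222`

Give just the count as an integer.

A → match
B → match
C → match
D → no match
E → match
F → no match
G → match
Total matched: 5

5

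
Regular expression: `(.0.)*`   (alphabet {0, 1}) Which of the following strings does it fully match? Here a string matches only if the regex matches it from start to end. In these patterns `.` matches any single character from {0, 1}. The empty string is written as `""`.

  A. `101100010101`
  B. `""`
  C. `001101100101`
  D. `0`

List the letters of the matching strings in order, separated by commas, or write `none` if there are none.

B, C

A → no match
B → match
C → match
D → no match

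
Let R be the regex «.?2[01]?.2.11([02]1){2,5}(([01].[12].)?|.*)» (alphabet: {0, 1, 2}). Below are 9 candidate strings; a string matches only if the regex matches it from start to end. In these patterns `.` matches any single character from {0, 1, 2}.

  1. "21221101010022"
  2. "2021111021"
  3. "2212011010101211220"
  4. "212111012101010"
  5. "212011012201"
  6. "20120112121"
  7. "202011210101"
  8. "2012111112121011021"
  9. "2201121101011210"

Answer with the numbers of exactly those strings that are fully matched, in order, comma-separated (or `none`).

1, 3, 4, 6, 7

1 → match
2 → no match
3 → match
4 → match
5 → no match
6 → match
7 → match
8 → no match
9 → no match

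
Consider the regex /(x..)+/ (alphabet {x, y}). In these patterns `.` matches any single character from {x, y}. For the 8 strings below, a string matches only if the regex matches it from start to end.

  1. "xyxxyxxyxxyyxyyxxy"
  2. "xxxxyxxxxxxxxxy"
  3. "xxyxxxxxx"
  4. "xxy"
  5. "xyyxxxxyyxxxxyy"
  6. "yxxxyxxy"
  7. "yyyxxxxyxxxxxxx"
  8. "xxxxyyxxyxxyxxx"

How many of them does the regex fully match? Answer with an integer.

1 → match
2 → match
3 → match
4 → match
5 → match
6 → no match — must start with "x"
7 → no match — must start with "x"
8 → match
Total matched: 6

6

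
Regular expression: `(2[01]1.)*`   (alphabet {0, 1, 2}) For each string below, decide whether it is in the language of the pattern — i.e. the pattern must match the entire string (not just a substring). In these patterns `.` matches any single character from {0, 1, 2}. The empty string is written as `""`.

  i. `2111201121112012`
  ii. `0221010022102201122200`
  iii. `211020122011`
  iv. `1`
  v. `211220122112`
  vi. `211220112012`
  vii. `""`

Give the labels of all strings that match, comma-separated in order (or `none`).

i → match
ii → no match
iii → match
iv → no match
v → match
vi → match
vii → match

i, iii, v, vi, vii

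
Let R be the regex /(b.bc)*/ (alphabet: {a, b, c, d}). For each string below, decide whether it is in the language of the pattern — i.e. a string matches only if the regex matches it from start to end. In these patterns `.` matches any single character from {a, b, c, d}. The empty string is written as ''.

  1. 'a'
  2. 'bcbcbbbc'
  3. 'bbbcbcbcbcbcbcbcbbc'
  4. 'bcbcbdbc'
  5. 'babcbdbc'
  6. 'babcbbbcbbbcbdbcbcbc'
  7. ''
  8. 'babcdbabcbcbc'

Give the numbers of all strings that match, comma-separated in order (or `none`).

1 → no match
2 → match
3 → no match
4 → match
5 → match
6 → match
7 → match
8 → no match

2, 4, 5, 6, 7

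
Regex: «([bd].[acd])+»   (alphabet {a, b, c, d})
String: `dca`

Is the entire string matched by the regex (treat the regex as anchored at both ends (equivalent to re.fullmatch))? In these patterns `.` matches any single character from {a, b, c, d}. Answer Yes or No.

Yes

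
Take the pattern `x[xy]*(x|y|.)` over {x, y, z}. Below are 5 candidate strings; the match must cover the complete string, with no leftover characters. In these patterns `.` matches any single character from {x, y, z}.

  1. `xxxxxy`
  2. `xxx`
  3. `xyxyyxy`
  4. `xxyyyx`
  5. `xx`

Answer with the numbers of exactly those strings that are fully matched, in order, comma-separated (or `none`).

1, 2, 3, 4, 5

1 → match
2 → match
3 → match
4 → match
5 → match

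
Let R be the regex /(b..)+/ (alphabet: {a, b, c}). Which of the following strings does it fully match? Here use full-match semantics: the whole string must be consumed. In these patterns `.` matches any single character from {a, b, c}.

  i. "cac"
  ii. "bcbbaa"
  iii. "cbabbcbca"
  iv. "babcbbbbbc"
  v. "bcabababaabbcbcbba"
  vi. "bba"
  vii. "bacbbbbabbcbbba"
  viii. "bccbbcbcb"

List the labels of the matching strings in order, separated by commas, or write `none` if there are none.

ii, vi, vii, viii

i → no match — must start with "b"
ii → match
iii → no match — must start with "b"
iv → no match
v → no match
vi → match
vii → match
viii → match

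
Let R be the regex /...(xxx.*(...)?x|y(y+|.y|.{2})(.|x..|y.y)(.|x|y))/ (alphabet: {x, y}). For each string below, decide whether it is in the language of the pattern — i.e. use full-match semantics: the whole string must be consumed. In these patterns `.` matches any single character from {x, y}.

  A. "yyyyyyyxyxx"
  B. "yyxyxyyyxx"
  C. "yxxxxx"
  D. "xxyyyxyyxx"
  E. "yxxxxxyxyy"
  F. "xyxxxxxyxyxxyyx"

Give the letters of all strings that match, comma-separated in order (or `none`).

A, F

A → match
B → no match
C → no match
D → no match
E → no match
F → match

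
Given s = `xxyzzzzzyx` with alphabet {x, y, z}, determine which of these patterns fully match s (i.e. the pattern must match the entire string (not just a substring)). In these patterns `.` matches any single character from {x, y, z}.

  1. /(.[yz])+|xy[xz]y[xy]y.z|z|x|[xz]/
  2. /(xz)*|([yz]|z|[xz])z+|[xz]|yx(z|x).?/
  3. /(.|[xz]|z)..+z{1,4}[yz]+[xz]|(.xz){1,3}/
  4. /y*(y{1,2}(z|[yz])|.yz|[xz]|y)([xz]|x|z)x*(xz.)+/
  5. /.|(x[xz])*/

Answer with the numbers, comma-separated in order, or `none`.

3

1 → no match
2 → no match
3 → match
4 → no match
5 → no match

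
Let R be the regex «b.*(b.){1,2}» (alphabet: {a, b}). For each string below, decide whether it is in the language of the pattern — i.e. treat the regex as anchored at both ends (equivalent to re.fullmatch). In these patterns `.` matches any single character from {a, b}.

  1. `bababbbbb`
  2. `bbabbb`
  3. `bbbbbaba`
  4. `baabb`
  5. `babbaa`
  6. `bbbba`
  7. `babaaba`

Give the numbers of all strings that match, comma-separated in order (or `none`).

1, 2, 3, 4, 6, 7

1 → match
2 → match
3 → match
4 → match
5 → no match
6 → match
7 → match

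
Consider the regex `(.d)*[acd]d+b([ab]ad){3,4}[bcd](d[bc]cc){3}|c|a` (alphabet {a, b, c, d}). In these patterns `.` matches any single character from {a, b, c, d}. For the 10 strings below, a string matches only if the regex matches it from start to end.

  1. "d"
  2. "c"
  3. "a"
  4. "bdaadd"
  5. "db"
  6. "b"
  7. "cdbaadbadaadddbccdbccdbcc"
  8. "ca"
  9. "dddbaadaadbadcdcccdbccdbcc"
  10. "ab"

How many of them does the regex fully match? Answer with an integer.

4

1 → no match
2 → match
3 → match
4 → no match
5 → no match
6 → no match
7 → match
8 → no match
9 → match
10 → no match
Total matched: 4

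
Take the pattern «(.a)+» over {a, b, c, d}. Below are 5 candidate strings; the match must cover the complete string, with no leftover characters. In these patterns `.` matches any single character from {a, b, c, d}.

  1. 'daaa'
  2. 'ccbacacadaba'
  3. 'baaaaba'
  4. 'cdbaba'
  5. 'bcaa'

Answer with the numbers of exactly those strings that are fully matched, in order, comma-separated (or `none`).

1 → match
2 → no match
3 → no match
4 → no match
5 → no match

1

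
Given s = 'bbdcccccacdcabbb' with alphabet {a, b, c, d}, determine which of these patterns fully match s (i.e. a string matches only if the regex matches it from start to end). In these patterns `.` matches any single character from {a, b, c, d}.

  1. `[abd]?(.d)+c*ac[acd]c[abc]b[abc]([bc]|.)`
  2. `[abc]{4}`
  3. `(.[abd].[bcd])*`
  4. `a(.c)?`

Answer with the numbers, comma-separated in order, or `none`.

1

1 → match
2 → no match
3 → no match
4 → no match — must start with 'a'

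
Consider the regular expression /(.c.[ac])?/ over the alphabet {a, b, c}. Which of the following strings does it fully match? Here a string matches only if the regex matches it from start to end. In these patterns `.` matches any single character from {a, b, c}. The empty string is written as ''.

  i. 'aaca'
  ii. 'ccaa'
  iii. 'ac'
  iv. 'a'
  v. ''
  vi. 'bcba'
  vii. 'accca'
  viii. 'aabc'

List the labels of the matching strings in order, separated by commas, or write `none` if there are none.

i → no match
ii → match
iii → no match
iv → no match
v → match
vi → match
vii → no match
viii → no match

ii, v, vi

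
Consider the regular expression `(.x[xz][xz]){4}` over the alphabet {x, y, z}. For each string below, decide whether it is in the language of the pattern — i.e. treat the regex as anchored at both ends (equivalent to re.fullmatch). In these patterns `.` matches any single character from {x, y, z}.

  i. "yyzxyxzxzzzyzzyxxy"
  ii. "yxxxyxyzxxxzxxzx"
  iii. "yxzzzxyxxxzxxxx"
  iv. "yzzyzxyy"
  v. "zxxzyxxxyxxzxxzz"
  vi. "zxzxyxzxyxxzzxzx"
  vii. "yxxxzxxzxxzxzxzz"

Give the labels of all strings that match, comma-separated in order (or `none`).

v, vi, vii

i → no match
ii → no match
iii → no match
iv. "yzzyzxyy" → no match
v → match
vi → match
vii → match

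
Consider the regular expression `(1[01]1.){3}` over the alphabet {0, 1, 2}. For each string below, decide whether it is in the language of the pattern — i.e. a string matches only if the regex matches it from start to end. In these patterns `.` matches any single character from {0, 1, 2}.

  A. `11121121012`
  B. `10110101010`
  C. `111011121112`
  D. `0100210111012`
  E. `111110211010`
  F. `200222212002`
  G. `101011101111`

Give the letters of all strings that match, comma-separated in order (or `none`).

A → no match
B → no match
C → match
D → no match — must start with `1`
E → no match
F → no match — must start with `1`
G → match

C, G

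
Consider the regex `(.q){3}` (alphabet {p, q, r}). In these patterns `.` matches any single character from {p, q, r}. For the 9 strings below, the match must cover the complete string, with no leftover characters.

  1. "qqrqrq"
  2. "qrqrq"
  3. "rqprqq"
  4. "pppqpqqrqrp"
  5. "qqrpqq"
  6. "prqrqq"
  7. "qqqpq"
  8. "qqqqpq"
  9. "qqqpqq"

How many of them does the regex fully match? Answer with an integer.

1 → match
2 → no match
3 → no match
4 → no match — must end with "q"
5 → no match
6 → no match
7 → no match
8 → match
9 → no match
Total matched: 2

2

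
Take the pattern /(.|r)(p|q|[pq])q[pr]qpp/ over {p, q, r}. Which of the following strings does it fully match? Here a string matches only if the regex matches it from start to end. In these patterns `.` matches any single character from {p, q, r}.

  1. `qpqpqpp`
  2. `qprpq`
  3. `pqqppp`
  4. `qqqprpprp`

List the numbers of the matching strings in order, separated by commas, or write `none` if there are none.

1 → match
2 → no match — must end with `qpp`
3 → no match — must end with `qpp`
4 → no match — must end with `qpp`

1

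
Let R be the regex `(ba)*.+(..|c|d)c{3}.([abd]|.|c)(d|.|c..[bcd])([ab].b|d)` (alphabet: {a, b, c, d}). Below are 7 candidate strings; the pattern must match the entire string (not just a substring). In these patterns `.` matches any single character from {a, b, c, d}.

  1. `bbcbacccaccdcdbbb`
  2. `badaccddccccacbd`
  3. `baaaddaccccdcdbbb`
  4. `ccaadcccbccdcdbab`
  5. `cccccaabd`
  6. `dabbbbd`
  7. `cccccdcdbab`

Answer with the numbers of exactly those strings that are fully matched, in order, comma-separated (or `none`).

1, 2, 3, 4, 5, 7

1 → match
2 → match
3 → match
4 → match
5 → match
6 → no match
7 → match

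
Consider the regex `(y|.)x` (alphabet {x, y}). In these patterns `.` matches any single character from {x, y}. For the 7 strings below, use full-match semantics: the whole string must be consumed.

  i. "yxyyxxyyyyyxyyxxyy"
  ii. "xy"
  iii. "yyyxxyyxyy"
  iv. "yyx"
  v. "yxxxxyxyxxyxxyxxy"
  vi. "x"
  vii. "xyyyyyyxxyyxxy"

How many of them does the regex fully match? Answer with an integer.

0

i → no match — must end with "x"
ii. "xy" → no match — must end with "x"
iii. "yyyxxyyxyy" → no match — must end with "x"
iv. "yyx" → no match
v → no match — must end with "x"
vi. "x" → no match
vii → no match — must end with "x"
Total matched: 0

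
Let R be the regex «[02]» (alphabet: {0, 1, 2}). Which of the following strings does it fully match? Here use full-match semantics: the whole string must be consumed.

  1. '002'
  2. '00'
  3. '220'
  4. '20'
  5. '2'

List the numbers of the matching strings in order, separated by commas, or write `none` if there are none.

5

1 → no match
2 → no match
3 → no match
4 → no match
5 → match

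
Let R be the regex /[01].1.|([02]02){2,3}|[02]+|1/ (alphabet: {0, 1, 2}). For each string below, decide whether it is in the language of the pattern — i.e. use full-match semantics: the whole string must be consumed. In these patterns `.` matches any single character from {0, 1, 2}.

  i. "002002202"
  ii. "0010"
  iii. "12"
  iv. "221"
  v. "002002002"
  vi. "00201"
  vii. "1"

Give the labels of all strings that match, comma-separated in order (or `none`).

i, ii, v, vii

i. "002002202" → match
ii. "0010" → match
iii. "12" → no match
iv. "221" → no match
v. "002002002" → match
vi. "00201" → no match
vii. "1" → match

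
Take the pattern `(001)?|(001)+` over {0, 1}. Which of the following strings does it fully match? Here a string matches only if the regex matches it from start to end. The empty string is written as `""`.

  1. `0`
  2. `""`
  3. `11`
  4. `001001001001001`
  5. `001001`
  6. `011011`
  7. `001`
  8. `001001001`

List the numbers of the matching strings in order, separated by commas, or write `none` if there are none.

2, 4, 5, 7, 8

1. `0` → no match
2. `""` → match
3. `11` → no match
4 → match
5. `001001` → match
6. `011011` → no match
7. `001` → match
8. `001001001` → match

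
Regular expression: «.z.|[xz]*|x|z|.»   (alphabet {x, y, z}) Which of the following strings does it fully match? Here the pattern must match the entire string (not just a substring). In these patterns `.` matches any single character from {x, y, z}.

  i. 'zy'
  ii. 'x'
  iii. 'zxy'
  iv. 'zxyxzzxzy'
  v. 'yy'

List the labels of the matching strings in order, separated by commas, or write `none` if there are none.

i → no match
ii → match
iii → no match
iv → no match
v → no match

ii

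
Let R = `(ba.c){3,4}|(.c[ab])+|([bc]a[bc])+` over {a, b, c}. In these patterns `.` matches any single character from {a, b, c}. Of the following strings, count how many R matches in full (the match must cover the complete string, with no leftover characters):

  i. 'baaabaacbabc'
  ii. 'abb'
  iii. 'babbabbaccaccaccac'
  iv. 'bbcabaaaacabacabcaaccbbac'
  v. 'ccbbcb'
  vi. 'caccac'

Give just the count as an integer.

i. 'baaabaacbabc' → no match
ii. 'abb' → no match
iii → match
iv → no match
v. 'ccbbcb' → match
vi. 'caccac' → match
Total matched: 3

3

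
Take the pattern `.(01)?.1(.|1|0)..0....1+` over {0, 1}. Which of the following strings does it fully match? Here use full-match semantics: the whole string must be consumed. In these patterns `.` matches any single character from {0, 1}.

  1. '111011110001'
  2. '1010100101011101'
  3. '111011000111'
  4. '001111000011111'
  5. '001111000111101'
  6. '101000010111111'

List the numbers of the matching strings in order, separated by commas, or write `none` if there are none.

3, 4, 6

1 → no match
2 → no match
3 → match
4 → match
5 → no match
6 → match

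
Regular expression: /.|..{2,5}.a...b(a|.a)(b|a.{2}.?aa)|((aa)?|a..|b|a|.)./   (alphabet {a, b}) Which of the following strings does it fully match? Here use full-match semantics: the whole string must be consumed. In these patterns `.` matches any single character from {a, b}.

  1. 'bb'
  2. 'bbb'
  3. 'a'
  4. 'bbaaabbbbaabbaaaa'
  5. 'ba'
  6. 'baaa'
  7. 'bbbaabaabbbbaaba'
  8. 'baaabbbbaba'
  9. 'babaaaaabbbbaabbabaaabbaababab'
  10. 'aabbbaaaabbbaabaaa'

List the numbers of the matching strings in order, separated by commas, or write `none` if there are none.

1, 3, 5, 10

1. 'bb' → match
2. 'bbb' → no match
3. 'a' → match
4 → no match
5. 'ba' → match
6. 'baaa' → no match
7 → no match
8. 'baaabbbbaba' → no match
9 → no match
10 → match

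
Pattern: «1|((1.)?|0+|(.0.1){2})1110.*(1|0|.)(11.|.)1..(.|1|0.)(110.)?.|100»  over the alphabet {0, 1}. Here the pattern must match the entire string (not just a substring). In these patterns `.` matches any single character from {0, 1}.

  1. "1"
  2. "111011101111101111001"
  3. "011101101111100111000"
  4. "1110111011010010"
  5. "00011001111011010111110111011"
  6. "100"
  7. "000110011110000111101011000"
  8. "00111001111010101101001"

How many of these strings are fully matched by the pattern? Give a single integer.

8

1 → match
2 → match
3 → match
4 → match
5 → match
6 → match
7 → match
8 → match
Total matched: 8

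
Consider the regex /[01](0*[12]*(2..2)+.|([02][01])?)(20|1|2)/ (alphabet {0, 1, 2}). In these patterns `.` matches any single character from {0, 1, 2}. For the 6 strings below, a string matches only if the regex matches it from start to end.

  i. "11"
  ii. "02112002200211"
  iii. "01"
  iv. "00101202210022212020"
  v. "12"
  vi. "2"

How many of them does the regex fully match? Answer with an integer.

i → match
ii → match
iii → match
iv → no match
v → match
vi → no match
Total matched: 4

4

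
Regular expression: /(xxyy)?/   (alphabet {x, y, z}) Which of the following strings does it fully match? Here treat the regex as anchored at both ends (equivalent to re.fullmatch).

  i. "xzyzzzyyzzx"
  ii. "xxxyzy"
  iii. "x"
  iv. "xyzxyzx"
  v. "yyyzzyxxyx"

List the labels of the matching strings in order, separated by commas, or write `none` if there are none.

none

i → no match
ii → no match
iii → no match
iv → no match
v → no match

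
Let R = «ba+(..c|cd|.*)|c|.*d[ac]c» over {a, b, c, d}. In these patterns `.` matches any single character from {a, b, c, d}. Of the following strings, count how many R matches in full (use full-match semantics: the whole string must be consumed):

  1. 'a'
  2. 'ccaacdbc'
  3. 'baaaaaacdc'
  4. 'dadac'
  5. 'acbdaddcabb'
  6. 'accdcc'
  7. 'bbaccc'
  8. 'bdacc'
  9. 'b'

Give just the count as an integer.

3

1 → no match
2 → no match
3 → match
4 → match
5 → no match
6 → match
7 → no match
8 → no match
9 → no match
Total matched: 3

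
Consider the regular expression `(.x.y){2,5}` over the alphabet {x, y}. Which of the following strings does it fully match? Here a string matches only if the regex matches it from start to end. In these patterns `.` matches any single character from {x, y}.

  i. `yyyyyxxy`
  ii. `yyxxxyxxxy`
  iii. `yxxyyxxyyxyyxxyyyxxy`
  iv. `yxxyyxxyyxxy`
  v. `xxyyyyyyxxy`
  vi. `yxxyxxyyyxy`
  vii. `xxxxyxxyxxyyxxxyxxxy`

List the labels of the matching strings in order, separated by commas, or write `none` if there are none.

i → no match
ii → no match
iii → match
iv → match
v → no match
vi → no match
vii → no match

iii, iv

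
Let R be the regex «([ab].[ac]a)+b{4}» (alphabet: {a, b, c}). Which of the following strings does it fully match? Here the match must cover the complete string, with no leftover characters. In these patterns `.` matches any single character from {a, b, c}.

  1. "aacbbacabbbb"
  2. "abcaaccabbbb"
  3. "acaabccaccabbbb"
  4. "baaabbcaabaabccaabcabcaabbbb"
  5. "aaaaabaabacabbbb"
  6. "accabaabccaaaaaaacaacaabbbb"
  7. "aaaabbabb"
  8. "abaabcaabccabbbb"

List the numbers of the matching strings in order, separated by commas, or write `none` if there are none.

2, 4, 5, 8

1 → no match
2 → match
3 → no match
4 → match
5 → match
6 → no match
7 → no match
8 → match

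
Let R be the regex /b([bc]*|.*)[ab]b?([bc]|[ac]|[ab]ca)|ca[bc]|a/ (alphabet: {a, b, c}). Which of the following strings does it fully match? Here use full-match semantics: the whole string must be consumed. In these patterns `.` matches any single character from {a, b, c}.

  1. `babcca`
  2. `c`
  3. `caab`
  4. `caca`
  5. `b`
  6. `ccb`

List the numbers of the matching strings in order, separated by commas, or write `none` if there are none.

none

1 → no match
2 → no match
3 → no match
4 → no match
5 → no match
6 → no match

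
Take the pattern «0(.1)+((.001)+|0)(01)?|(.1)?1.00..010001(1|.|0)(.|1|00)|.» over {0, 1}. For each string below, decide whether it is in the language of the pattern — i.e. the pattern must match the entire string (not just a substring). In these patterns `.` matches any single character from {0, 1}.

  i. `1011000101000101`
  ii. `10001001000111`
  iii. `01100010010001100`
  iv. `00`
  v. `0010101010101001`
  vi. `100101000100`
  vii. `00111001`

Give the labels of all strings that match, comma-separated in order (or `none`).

ii, iii, v, vii

i → no match
ii → match
iii → match
iv → no match
v → match
vi → no match
vii → match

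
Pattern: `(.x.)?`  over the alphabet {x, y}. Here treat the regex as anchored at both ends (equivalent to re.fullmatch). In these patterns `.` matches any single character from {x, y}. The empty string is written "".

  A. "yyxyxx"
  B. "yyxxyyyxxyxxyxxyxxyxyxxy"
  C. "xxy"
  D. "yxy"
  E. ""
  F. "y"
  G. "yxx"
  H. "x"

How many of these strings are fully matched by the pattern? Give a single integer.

A → no match
B → no match
C → match
D → match
E → match
F → no match
G → match
H → no match
Total matched: 4

4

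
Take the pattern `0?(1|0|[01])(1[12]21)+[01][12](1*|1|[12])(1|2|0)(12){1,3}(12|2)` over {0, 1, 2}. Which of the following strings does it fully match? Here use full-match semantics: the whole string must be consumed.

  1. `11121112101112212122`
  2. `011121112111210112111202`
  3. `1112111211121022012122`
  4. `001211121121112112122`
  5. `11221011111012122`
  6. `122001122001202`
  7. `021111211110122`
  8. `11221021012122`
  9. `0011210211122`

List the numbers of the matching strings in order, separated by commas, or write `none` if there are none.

3, 5, 8, 9

1 → no match
2 → no match
3 → match
4 → no match
5 → match
6 → no match
7 → no match
8 → match
9 → match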